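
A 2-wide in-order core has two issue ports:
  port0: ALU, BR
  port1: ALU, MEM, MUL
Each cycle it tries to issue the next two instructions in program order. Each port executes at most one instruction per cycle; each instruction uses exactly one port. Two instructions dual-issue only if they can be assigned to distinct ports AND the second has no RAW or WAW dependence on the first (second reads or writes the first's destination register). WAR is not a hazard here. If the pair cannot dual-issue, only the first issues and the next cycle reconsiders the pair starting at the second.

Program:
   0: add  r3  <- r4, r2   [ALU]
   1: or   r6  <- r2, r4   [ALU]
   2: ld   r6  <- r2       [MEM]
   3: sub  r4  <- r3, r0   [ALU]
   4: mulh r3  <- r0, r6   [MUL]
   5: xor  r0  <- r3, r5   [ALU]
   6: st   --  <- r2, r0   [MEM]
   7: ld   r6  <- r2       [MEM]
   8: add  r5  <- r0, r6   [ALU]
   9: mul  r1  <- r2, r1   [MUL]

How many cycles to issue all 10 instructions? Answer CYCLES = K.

CYCLES = 7

  cy0 -> i0/i1 (add;or) pair
  cy1 -> i2/i3 (ld;sub) pair
  cy2 -> i4 (mulh) RAW r3
  cy3 -> i5 (xor) RAW r0
  cy4 -> i6 (st) no-port MEM/MEM
  cy5 -> i7 (ld) RAW r6
  cy6 -> i8/i9 (add;mul) pair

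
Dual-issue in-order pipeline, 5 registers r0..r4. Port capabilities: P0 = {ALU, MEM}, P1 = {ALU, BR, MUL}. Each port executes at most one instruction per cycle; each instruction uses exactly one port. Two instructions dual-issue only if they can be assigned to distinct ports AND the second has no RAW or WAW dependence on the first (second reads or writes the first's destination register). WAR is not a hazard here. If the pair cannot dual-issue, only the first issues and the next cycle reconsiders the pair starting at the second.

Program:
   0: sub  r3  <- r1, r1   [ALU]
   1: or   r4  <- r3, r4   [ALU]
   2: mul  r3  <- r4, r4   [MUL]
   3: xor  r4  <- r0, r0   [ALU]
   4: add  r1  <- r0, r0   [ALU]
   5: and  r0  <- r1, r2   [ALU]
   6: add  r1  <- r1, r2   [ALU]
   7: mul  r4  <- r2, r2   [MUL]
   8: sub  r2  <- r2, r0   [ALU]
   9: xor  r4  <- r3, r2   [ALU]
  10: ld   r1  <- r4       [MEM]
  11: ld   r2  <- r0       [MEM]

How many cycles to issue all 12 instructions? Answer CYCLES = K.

0. sub @i0  | RAW r3
1. or @i1  | RAW r4
2. mul xor @i2/i3  | 2-wide
3. add @i4  | RAW r1
4. and add @i5/i6  | 2-wide
5. mul sub @i7/i8  | 2-wide
6. xor @i9  | RAW r4
7. ld @i10  | no-port MEM/MEM
8. ld @i11  | tail

CYCLES = 9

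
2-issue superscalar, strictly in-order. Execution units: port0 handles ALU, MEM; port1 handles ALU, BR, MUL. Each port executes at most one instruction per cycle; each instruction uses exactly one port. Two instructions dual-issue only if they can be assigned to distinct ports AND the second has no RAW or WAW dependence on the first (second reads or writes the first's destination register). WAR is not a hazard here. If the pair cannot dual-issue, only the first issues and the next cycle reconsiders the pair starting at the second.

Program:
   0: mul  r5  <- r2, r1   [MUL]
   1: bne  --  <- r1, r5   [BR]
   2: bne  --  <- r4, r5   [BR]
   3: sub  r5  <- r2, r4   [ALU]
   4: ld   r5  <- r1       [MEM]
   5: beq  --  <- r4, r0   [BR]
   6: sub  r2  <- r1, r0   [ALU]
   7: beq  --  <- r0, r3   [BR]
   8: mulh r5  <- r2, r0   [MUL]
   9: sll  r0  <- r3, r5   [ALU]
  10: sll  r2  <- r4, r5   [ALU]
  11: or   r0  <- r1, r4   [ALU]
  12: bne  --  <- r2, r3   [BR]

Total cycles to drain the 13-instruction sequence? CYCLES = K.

#0 head=0: mul.MUL i0 no-port MUL/BR
#1 head=1: bne.BR i1 no-port BR/BR
#2 head=2: bne.BR+sub.ALU i2,i3 pair
#3 head=4: ld.MEM+beq.BR i4,i5 pair
#4 head=6: sub.ALU+beq.BR i6,i7 pair
#5 head=8: mulh.MUL i8 RAW r5
#6 head=9: sll.ALU+sll.ALU i9,i10 pair
#7 head=11: or.ALU+bne.BR i11,i12 pair

CYCLES = 8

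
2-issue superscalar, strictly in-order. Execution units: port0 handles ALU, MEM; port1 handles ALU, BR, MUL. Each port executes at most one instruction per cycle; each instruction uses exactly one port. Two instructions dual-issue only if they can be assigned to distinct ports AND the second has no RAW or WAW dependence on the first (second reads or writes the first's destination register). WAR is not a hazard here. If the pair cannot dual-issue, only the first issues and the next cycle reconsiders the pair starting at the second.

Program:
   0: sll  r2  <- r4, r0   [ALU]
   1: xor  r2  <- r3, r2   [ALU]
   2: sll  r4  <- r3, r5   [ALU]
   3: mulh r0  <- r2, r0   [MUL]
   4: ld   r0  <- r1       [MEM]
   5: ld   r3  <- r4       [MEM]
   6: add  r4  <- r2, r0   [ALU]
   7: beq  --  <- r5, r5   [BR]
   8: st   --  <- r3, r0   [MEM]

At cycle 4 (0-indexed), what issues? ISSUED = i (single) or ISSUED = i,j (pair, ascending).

ISSUED = 5,6

t=0 i0:sll.ALU ; RAW+WAW r2
t=1 i1+i2:xor.ALU+sll.ALU ; dual
t=2 i3:mulh.MUL ; WAW r0
t=3 i4:ld.MEM ; no-port MEM/MEM
t=4 i5+i6:ld.MEM+add.ALU ; dual
t=5 i7+i8:beq.BR+st.MEM ; dual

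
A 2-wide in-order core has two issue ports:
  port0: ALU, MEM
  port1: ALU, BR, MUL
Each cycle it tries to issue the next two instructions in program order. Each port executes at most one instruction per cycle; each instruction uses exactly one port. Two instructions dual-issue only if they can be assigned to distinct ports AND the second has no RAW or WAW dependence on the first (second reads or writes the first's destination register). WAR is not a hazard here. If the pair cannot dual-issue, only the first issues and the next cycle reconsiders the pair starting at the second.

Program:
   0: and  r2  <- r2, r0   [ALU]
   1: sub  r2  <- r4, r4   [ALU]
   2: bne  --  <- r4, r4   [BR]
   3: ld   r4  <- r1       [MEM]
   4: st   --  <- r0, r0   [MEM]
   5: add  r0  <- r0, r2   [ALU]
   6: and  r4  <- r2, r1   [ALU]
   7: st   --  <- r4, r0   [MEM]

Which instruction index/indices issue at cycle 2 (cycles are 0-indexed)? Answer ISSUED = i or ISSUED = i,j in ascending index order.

t=0 i0:and ; WAW r2
t=1 i1,i2:sub/bne ; pair
t=2 i3:ld ; no-port MEM/MEM
t=3 i4,i5:st/add ; pair
t=4 i6:and ; RAW r4
t=5 i7:st ; tail

ISSUED = 3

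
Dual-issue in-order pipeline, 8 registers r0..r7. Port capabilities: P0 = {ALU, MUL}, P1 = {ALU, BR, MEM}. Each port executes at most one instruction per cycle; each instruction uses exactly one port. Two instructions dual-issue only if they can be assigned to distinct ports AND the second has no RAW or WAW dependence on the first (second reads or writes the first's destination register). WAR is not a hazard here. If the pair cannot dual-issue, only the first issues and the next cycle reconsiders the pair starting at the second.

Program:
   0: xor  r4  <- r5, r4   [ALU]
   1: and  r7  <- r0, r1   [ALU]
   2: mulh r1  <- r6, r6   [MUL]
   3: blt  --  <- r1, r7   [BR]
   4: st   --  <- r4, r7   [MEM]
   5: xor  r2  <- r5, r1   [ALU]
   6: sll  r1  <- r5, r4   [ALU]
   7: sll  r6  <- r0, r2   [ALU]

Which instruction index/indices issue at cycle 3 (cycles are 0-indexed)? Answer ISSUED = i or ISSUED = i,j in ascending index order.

0. xor and @i0+i1  | dual
1. mulh @i2  | RAW r1
2. blt @i3  | no-port BR/MEM
3. st xor @i4+i5  | dual
4. sll sll @i6+i7  | dual

ISSUED = 4,5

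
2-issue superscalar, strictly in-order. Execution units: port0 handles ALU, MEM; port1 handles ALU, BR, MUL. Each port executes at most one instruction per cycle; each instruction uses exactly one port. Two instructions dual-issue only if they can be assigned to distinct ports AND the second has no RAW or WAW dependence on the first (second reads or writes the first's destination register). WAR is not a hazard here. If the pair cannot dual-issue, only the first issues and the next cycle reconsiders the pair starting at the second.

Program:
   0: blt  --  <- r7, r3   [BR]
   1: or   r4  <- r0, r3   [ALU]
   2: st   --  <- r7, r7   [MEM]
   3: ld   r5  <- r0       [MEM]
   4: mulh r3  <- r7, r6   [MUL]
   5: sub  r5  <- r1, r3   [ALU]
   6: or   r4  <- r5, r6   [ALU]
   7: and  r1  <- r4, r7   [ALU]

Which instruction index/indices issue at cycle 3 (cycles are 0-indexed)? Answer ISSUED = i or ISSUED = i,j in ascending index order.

ISSUED = 5

[0] i0,i1  blt or  -- dual
[1] i2  st  -- no-port MEM/MEM
[2] i3,i4  ld mulh  -- dual
[3] i5  sub  -- RAW r5
[4] i6  or  -- RAW r4
[5] i7  and  -- tail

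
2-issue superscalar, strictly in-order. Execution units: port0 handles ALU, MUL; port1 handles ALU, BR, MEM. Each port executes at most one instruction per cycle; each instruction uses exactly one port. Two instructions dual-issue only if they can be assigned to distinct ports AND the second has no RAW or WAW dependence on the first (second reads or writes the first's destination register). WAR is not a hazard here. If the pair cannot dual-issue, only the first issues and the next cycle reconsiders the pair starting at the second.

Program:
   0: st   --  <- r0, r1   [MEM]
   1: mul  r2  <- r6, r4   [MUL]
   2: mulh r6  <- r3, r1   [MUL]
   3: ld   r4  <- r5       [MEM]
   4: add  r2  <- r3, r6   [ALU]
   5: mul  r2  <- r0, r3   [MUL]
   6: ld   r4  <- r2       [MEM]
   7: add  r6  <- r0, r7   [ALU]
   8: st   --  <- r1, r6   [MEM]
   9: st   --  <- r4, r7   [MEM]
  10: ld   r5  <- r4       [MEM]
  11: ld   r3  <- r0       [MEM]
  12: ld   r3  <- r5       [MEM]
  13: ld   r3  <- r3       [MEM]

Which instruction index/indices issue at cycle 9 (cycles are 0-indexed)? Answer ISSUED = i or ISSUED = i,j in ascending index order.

c0: i0&i1 st.MEM mul.MUL  2-wide
c1: i2&i3 mulh.MUL ld.MEM  2-wide
c2: i4 add.ALU  WAW r2
c3: i5 mul.MUL  RAW r2
c4: i6&i7 ld.MEM add.ALU  2-wide
c5: i8 st.MEM  no-port MEM/MEM
c6: i9 st.MEM  no-port MEM/MEM
c7: i10 ld.MEM  no-port MEM/MEM
c8: i11 ld.MEM  no-port MEM/MEM
c9: i12 ld.MEM  no-port MEM/MEM
c10: i13 ld.MEM  tail

ISSUED = 12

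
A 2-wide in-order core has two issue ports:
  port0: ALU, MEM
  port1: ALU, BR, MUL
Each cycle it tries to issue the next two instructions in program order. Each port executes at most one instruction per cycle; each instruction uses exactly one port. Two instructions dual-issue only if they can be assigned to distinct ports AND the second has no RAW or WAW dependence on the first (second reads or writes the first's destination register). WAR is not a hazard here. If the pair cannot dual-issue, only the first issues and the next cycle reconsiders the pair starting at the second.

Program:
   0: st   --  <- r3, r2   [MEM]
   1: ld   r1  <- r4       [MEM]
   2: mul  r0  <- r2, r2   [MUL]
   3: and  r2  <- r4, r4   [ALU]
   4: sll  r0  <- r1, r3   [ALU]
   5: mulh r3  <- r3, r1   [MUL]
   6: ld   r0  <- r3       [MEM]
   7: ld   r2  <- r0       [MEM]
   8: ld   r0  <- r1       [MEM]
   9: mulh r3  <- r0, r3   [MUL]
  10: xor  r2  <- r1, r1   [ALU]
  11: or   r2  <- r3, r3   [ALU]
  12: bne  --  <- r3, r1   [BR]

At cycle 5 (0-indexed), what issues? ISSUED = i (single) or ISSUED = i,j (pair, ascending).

ISSUED = 7

[0] i0  st  -- no-port MEM/MEM
[1] i1+i2  ld;mul  -- pair
[2] i3+i4  and;sll  -- pair
[3] i5  mulh  -- RAW r3
[4] i6  ld  -- no-port MEM/MEM
[5] i7  ld  -- no-port MEM/MEM
[6] i8  ld  -- RAW r0
[7] i9+i10  mulh;xor  -- pair
[8] i11+i12  or;bne  -- pair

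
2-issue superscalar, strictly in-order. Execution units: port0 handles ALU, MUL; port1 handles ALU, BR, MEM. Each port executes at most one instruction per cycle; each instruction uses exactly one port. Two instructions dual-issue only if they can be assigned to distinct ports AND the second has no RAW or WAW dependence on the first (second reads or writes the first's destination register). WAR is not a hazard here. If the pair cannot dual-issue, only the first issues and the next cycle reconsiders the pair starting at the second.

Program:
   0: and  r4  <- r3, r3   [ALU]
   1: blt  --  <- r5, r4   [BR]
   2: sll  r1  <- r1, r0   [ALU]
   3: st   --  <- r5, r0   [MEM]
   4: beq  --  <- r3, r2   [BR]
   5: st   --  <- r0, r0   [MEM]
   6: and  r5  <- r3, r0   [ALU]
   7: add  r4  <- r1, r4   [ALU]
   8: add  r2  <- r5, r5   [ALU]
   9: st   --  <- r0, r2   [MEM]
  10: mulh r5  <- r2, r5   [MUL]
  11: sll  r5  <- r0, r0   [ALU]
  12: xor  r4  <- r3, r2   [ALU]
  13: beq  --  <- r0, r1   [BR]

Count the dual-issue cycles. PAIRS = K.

PAIRS = 5

c0: i0 and.ALU  RAW r4
c1: i1+i2 blt.BR+sll.ALU  pair
c2: i3 st.MEM  no-port MEM/BR
c3: i4 beq.BR  no-port BR/MEM
c4: i5+i6 st.MEM+and.ALU  pair
c5: i7+i8 add.ALU+add.ALU  pair
c6: i9+i10 st.MEM+mulh.MUL  pair
c7: i11+i12 sll.ALU+xor.ALU  pair
c8: i13 beq.BR  tail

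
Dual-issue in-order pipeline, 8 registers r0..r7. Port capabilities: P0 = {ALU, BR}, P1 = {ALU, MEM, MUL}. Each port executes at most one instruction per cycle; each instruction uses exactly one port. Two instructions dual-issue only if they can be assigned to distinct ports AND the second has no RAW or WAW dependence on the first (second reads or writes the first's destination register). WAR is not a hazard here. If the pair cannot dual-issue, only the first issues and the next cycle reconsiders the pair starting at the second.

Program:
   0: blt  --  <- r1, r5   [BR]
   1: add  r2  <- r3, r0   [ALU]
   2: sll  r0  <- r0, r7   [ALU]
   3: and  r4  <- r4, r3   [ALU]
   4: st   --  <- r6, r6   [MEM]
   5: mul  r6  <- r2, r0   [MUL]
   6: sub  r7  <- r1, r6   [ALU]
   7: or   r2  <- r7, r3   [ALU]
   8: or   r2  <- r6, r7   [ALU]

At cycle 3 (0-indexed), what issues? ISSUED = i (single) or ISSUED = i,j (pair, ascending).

ISSUED = 5

c0: i0,i1 blt.BR/add.ALU  2-wide
c1: i2,i3 sll.ALU/and.ALU  2-wide
c2: i4 st.MEM  no-port MEM/MUL
c3: i5 mul.MUL  RAW r6
c4: i6 sub.ALU  RAW r7
c5: i7 or.ALU  WAW r2
c6: i8 or.ALU  tail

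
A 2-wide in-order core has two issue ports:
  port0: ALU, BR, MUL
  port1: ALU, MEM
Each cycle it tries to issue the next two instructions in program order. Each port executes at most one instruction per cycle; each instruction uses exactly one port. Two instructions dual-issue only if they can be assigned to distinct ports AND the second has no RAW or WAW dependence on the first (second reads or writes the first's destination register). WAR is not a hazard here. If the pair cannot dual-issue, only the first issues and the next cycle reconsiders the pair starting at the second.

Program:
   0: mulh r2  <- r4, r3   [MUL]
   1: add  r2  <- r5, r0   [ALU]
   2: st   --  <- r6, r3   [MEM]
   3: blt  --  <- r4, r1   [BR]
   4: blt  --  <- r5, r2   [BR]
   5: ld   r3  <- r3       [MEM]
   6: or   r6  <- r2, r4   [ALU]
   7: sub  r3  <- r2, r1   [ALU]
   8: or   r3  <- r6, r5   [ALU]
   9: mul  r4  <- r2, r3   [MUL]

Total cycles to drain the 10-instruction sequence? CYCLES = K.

CYCLES = 7

#0 head=0: mulh.MUL i0 WAW r2
#1 head=1: add.ALU st.MEM i1,i2 2-wide
#2 head=3: blt.BR i3 no-port BR/BR
#3 head=4: blt.BR ld.MEM i4,i5 2-wide
#4 head=6: or.ALU sub.ALU i6,i7 2-wide
#5 head=8: or.ALU i8 RAW r3
#6 head=9: mul.MUL i9 tail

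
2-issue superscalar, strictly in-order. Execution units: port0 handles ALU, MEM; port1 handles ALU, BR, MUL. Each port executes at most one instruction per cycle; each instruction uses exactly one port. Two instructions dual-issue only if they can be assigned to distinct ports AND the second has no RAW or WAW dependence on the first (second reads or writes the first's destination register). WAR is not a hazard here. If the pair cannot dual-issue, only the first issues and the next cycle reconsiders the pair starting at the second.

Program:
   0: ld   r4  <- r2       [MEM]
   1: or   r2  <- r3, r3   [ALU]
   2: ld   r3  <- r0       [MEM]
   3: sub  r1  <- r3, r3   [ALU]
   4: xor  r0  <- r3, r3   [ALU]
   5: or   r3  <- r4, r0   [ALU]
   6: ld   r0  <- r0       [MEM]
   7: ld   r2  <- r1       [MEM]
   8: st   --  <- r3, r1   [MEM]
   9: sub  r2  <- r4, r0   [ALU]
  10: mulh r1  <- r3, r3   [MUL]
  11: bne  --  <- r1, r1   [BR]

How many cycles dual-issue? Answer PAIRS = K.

PAIRS = 4

c0: i0&i1 ld;or  pair
c1: i2 ld  RAW r3
c2: i3&i4 sub;xor  pair
c3: i5&i6 or;ld  pair
c4: i7 ld  no-port MEM/MEM
c5: i8&i9 st;sub  pair
c6: i10 mulh  no-port MUL/BR
c7: i11 bne  tail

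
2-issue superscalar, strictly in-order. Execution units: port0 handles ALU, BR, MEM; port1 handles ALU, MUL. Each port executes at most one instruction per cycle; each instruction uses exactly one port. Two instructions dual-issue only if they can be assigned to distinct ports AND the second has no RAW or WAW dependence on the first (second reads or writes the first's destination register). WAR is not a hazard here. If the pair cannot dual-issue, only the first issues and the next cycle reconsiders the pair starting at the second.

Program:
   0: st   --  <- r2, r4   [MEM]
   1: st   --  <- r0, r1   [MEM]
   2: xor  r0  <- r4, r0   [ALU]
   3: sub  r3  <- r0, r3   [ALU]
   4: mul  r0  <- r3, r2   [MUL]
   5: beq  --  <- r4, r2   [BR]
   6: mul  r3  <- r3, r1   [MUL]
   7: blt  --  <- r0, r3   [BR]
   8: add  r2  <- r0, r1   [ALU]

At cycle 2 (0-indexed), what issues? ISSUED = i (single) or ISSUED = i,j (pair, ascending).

ISSUED = 3

0. st @i0  | no-port MEM/MEM
1. st/xor @i1&i2  | 2-wide
2. sub @i3  | RAW r3
3. mul/beq @i4&i5  | 2-wide
4. mul @i6  | RAW r3
5. blt/add @i7&i8  | 2-wide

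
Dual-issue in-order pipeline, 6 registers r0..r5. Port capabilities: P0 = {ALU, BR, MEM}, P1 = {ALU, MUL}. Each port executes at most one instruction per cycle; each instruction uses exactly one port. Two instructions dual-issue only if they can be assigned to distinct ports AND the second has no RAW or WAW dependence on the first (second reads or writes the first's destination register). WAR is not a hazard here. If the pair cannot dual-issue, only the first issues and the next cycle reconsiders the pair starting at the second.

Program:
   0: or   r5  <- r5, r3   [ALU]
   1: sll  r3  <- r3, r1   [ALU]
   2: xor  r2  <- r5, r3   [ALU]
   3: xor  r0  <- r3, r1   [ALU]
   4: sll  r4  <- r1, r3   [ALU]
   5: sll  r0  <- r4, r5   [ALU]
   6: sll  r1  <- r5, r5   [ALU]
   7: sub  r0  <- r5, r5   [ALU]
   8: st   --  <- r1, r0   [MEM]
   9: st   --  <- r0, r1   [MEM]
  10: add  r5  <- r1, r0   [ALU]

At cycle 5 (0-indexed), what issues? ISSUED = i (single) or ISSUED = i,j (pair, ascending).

[0] i0+i1  or.ALU sll.ALU  -- pair
[1] i2+i3  xor.ALU xor.ALU  -- pair
[2] i4  sll.ALU  -- RAW r4
[3] i5+i6  sll.ALU sll.ALU  -- pair
[4] i7  sub.ALU  -- RAW r0
[5] i8  st.MEM  -- no-port MEM/MEM
[6] i9+i10  st.MEM add.ALU  -- pair

ISSUED = 8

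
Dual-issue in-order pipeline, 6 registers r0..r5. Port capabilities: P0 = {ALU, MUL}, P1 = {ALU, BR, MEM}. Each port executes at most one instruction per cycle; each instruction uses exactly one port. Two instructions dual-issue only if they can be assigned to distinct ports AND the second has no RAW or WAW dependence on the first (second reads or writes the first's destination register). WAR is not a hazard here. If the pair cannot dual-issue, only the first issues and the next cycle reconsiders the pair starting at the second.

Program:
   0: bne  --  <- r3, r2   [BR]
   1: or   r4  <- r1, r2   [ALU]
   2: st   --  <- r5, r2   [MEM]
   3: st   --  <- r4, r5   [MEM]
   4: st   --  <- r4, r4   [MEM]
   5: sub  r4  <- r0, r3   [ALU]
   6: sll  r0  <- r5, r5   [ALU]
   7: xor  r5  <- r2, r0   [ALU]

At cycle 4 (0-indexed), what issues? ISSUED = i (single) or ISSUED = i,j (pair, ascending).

ISSUED = 6

0. bne.BR+or.ALU @i0,i1  | 2-wide
1. st.MEM @i2  | no-port MEM/MEM
2. st.MEM @i3  | no-port MEM/MEM
3. st.MEM+sub.ALU @i4,i5  | 2-wide
4. sll.ALU @i6  | RAW r0
5. xor.ALU @i7  | tail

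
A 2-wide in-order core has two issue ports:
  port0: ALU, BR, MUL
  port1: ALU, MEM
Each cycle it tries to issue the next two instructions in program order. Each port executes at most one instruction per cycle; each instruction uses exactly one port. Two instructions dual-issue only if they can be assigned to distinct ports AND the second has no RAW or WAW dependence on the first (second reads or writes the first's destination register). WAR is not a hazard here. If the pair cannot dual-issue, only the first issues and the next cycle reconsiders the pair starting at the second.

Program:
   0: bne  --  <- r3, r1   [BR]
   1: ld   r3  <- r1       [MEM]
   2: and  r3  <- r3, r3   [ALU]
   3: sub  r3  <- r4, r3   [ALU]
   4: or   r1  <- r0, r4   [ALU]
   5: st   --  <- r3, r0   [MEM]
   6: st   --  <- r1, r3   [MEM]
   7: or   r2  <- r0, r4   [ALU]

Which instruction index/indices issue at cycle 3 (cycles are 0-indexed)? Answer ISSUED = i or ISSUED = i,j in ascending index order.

ISSUED = 5

c0: i0/i1 bne.BR+ld.MEM  pair
c1: i2 and.ALU  RAW+WAW r3
c2: i3/i4 sub.ALU+or.ALU  pair
c3: i5 st.MEM  no-port MEM/MEM
c4: i6/i7 st.MEM+or.ALU  pair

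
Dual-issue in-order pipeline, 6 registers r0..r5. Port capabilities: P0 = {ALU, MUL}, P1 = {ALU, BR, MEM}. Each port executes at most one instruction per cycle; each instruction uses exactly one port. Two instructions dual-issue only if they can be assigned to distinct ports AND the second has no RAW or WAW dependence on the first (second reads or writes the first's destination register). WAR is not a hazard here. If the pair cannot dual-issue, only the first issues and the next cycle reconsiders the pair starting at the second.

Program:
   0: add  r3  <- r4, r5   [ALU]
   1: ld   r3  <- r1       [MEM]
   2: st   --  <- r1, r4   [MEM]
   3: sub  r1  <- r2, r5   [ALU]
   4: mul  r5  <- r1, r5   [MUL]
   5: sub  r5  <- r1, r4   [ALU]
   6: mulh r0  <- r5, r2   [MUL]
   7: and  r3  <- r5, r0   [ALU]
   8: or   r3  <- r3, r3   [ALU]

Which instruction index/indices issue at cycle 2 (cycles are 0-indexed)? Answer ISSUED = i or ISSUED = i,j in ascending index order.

ISSUED = 2,3

c0: i0 add  WAW r3
c1: i1 ld  no-port MEM/MEM
c2: i2,i3 st;sub  pair
c3: i4 mul  WAW r5
c4: i5 sub  RAW r5
c5: i6 mulh  RAW r0
c6: i7 and  RAW+WAW r3
c7: i8 or  tail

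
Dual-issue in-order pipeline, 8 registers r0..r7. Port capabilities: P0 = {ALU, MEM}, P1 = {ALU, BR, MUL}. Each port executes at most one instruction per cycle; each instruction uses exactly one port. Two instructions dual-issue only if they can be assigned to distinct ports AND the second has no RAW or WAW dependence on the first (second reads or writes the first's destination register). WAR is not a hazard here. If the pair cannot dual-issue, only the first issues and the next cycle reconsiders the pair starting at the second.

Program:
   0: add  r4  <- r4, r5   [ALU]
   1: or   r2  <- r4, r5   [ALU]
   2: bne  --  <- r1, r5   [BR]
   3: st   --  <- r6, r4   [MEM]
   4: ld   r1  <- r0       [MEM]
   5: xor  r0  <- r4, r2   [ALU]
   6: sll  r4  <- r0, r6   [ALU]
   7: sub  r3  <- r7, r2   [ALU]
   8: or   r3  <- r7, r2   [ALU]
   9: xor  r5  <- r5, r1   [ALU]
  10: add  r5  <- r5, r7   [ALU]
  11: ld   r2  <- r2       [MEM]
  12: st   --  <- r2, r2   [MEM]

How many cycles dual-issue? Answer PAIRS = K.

0. add.ALU @i0  | RAW r4
1. or.ALU+bne.BR @i1+i2  | dual
2. st.MEM @i3  | no-port MEM/MEM
3. ld.MEM+xor.ALU @i4+i5  | dual
4. sll.ALU+sub.ALU @i6+i7  | dual
5. or.ALU+xor.ALU @i8+i9  | dual
6. add.ALU+ld.MEM @i10+i11  | dual
7. st.MEM @i12  | tail

PAIRS = 5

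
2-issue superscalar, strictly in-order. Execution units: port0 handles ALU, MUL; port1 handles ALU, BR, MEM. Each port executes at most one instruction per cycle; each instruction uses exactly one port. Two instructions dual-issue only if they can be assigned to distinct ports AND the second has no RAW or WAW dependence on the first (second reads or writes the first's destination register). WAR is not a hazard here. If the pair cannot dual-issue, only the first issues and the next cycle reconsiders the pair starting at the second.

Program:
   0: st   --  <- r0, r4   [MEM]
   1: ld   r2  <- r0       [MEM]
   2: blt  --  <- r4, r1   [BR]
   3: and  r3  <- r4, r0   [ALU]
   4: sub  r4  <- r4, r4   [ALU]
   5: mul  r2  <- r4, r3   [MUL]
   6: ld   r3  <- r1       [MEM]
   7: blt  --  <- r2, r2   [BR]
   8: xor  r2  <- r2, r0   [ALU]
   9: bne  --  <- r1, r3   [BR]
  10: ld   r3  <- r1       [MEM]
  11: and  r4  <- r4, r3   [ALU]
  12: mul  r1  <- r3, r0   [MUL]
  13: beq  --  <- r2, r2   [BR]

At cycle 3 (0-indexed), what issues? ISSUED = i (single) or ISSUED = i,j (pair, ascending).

t=0 i0:st ; no-port MEM/MEM
t=1 i1:ld ; no-port MEM/BR
t=2 i2,i3:blt and ; dual
t=3 i4:sub ; RAW r4
t=4 i5,i6:mul ld ; dual
t=5 i7,i8:blt xor ; dual
t=6 i9:bne ; no-port BR/MEM
t=7 i10:ld ; RAW r3
t=8 i11,i12:and mul ; dual
t=9 i13:beq ; tail

ISSUED = 4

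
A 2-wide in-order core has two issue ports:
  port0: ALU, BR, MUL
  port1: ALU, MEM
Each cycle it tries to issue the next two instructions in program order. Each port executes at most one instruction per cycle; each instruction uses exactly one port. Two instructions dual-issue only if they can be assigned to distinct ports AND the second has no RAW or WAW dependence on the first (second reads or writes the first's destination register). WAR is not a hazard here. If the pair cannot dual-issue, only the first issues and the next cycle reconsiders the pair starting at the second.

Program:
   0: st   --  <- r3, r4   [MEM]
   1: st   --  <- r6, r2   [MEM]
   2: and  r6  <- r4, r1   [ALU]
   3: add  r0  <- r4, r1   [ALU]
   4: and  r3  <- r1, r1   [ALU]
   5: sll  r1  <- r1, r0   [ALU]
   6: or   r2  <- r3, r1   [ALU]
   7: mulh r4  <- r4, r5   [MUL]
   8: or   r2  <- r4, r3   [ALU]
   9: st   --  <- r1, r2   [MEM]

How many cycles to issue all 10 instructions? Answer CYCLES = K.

CYCLES = 7

[0] i0  st.MEM  -- no-port MEM/MEM
[1] i1,i2  st.MEM and.ALU  -- pair
[2] i3,i4  add.ALU and.ALU  -- pair
[3] i5  sll.ALU  -- RAW r1
[4] i6,i7  or.ALU mulh.MUL  -- pair
[5] i8  or.ALU  -- RAW r2
[6] i9  st.MEM  -- tail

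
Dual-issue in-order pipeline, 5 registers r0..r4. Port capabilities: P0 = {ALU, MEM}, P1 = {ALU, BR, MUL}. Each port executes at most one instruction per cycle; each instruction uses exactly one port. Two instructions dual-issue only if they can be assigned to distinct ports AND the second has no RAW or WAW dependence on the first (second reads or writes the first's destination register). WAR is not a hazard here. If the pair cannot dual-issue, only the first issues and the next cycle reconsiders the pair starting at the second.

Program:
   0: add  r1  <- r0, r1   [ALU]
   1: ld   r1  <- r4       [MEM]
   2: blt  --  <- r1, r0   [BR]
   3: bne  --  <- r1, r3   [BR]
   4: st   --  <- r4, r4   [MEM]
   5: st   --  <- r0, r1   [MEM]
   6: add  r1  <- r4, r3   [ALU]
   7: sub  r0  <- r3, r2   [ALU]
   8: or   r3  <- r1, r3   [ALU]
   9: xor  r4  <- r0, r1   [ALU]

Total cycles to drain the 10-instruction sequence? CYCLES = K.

  cy0 -> i0 (add) WAW r1
  cy1 -> i1 (ld) RAW r1
  cy2 -> i2 (blt) no-port BR/BR
  cy3 -> i3&i4 (bne st) 2-wide
  cy4 -> i5&i6 (st add) 2-wide
  cy5 -> i7&i8 (sub or) 2-wide
  cy6 -> i9 (xor) tail

CYCLES = 7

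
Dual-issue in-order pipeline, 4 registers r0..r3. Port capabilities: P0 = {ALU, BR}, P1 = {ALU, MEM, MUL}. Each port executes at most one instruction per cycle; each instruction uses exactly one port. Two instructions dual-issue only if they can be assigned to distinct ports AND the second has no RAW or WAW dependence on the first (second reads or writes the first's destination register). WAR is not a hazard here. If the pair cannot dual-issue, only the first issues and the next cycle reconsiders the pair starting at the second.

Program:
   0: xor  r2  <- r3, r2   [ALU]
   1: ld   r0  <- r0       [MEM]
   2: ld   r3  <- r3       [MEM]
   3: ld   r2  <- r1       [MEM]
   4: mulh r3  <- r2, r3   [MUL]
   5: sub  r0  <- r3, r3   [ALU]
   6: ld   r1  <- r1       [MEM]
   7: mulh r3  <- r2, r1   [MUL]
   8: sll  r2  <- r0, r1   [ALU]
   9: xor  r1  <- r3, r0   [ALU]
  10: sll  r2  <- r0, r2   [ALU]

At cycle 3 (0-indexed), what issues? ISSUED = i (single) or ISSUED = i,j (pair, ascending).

ISSUED = 4

0. xor/ld @i0,i1  | 2-wide
1. ld @i2  | no-port MEM/MEM
2. ld @i3  | no-port MEM/MUL
3. mulh @i4  | RAW r3
4. sub/ld @i5,i6  | 2-wide
5. mulh/sll @i7,i8  | 2-wide
6. xor/sll @i9,i10  | 2-wide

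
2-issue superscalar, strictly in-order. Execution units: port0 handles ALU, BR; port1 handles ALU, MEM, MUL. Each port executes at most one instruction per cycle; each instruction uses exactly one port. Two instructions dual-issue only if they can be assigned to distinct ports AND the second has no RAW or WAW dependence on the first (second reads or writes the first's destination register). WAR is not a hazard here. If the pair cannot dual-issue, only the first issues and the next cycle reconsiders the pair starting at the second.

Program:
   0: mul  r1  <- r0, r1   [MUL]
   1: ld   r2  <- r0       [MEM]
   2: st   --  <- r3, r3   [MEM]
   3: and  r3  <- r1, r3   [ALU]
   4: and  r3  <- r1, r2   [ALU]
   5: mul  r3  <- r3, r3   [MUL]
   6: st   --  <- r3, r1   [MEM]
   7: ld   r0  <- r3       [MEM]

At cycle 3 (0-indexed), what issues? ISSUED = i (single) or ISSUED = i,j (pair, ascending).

0. mul @i0  | no-port MUL/MEM
1. ld @i1  | no-port MEM/MEM
2. st+and @i2&i3  | 2-wide
3. and @i4  | RAW+WAW r3
4. mul @i5  | no-port MUL/MEM
5. st @i6  | no-port MEM/MEM
6. ld @i7  | tail

ISSUED = 4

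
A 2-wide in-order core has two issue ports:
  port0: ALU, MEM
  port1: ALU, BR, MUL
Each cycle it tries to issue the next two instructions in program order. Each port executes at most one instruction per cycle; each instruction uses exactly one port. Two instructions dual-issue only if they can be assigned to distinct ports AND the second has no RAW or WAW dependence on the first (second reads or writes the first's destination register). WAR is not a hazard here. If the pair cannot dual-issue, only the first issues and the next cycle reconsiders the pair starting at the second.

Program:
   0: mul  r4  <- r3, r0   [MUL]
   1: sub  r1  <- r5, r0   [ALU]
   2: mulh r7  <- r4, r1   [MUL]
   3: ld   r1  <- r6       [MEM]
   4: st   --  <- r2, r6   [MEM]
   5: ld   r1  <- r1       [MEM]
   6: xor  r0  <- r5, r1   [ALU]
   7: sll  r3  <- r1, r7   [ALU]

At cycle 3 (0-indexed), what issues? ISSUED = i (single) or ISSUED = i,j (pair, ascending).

ISSUED = 5

c0: i0+i1 mul sub  2-wide
c1: i2+i3 mulh ld  2-wide
c2: i4 st  no-port MEM/MEM
c3: i5 ld  RAW r1
c4: i6+i7 xor sll  2-wide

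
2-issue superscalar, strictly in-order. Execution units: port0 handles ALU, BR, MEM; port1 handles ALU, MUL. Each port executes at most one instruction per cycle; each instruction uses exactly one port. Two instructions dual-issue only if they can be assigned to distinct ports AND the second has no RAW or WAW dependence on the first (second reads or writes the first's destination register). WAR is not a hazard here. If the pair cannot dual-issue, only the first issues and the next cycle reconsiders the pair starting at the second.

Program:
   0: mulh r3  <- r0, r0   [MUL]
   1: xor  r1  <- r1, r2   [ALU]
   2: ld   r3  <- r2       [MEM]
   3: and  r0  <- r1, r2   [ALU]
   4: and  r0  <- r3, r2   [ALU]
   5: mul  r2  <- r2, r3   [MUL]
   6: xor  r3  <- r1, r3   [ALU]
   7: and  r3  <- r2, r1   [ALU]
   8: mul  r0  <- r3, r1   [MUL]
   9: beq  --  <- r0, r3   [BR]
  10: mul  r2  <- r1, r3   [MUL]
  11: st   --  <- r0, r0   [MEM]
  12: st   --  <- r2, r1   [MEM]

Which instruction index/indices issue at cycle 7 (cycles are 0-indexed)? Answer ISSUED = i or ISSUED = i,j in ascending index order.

ISSUED = 11

0. mulh/xor @i0/i1  | 2-wide
1. ld/and @i2/i3  | 2-wide
2. and/mul @i4/i5  | 2-wide
3. xor @i6  | WAW r3
4. and @i7  | RAW r3
5. mul @i8  | RAW r0
6. beq/mul @i9/i10  | 2-wide
7. st @i11  | no-port MEM/MEM
8. st @i12  | tail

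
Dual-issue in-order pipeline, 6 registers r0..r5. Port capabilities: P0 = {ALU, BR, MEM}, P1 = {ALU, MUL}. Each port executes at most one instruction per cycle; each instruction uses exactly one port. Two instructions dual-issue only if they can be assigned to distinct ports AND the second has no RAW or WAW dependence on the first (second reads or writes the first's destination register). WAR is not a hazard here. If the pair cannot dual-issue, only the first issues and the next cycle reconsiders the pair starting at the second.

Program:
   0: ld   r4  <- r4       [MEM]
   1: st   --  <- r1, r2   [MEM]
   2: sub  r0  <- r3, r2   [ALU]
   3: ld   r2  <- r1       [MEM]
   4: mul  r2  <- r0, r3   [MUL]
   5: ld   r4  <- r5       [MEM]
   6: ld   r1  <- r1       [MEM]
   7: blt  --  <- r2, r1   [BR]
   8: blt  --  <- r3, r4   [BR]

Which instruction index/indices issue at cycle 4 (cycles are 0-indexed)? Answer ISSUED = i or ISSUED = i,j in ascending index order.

#0 head=0: ld i0 no-port MEM/MEM
#1 head=1: st+sub i1+i2 2-wide
#2 head=3: ld i3 WAW r2
#3 head=4: mul+ld i4+i5 2-wide
#4 head=6: ld i6 no-port MEM/BR
#5 head=7: blt i7 no-port BR/BR
#6 head=8: blt i8 tail

ISSUED = 6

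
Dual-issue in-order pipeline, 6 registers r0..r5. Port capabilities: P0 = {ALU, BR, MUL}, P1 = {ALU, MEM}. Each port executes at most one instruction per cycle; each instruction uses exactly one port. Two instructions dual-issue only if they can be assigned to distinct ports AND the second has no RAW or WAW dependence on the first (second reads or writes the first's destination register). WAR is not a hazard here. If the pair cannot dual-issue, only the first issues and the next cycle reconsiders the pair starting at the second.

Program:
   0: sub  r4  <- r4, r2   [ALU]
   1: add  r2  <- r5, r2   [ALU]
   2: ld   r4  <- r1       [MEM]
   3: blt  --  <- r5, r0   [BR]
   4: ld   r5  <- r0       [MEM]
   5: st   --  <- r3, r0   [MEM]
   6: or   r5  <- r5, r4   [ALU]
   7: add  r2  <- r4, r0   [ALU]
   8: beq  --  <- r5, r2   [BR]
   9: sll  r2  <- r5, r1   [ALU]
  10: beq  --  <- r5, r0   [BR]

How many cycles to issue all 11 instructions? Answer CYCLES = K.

CYCLES = 7

0. sub add @i0&i1  | pair
1. ld blt @i2&i3  | pair
2. ld @i4  | no-port MEM/MEM
3. st or @i5&i6  | pair
4. add @i7  | RAW r2
5. beq sll @i8&i9  | pair
6. beq @i10  | tail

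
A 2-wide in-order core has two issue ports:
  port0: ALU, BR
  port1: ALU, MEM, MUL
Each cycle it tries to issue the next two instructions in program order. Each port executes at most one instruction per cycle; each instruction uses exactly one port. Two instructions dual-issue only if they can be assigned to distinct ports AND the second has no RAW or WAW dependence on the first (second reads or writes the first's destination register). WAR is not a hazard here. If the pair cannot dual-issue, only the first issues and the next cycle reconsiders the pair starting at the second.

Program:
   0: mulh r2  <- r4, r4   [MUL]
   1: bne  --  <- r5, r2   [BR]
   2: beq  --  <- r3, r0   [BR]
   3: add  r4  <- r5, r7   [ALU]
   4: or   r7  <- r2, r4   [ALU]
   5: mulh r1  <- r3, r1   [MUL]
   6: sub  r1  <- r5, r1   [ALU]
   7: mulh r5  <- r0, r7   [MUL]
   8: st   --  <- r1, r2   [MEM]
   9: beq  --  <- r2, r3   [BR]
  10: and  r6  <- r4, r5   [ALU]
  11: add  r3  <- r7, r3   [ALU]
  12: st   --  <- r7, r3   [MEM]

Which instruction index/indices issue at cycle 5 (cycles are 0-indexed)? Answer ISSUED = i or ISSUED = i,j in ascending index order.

ISSUED = 8,9

0. mulh @i0  | RAW r2
1. bne @i1  | no-port BR/BR
2. beq+add @i2,i3  | 2-wide
3. or+mulh @i4,i5  | 2-wide
4. sub+mulh @i6,i7  | 2-wide
5. st+beq @i8,i9  | 2-wide
6. and+add @i10,i11  | 2-wide
7. st @i12  | tail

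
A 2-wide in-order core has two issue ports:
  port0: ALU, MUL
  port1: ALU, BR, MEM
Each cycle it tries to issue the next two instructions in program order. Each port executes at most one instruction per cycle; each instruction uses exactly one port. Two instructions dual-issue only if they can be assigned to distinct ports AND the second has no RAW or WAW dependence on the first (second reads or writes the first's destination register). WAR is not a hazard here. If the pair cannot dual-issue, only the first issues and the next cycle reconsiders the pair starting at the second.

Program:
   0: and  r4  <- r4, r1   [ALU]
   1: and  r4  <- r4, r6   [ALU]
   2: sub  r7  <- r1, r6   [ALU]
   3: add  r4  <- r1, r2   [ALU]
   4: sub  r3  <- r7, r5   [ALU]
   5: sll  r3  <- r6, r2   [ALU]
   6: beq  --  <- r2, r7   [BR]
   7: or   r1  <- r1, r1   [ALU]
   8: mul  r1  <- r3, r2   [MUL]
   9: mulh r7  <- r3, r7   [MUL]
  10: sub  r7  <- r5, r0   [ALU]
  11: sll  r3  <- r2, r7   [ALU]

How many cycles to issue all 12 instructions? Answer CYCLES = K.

  cy0 -> i0 (and) RAW+WAW r4
  cy1 -> i1&i2 (and sub) 2-wide
  cy2 -> i3&i4 (add sub) 2-wide
  cy3 -> i5&i6 (sll beq) 2-wide
  cy4 -> i7 (or) WAW r1
  cy5 -> i8 (mul) no-port MUL/MUL
  cy6 -> i9 (mulh) WAW r7
  cy7 -> i10 (sub) RAW r7
  cy8 -> i11 (sll) tail

CYCLES = 9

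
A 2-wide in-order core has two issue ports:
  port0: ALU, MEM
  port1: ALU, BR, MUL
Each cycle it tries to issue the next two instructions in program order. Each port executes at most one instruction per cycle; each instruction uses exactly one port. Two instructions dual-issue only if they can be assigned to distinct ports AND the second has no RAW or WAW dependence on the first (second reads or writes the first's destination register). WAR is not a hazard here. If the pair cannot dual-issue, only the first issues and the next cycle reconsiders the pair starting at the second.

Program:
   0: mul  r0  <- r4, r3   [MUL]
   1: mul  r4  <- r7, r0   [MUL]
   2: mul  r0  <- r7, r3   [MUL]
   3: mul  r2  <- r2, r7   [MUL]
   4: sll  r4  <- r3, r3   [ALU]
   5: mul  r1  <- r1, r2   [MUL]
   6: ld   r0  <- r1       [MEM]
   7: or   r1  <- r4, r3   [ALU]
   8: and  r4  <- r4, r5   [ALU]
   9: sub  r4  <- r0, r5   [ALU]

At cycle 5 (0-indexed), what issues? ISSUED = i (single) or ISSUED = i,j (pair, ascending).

ISSUED = 6,7

  cy0 -> i0 (mul.MUL) no-port MUL/MUL
  cy1 -> i1 (mul.MUL) no-port MUL/MUL
  cy2 -> i2 (mul.MUL) no-port MUL/MUL
  cy3 -> i3,i4 (mul.MUL/sll.ALU) 2-wide
  cy4 -> i5 (mul.MUL) RAW r1
  cy5 -> i6,i7 (ld.MEM/or.ALU) 2-wide
  cy6 -> i8 (and.ALU) WAW r4
  cy7 -> i9 (sub.ALU) tail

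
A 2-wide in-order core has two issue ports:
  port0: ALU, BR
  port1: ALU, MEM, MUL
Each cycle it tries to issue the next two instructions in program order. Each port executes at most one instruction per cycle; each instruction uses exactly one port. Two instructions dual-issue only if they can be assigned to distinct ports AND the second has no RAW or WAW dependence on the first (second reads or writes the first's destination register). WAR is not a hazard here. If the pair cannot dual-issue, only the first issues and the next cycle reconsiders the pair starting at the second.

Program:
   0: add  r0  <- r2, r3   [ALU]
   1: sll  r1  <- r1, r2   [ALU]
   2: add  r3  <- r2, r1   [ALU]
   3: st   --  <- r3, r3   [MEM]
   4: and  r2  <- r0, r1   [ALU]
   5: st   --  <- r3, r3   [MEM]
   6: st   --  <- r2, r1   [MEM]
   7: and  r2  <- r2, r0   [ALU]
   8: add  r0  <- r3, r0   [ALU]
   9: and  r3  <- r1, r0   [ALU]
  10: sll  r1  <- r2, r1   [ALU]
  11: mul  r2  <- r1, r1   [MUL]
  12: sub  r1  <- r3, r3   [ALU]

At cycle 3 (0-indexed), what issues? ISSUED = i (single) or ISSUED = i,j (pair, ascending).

ISSUED = 5

#0 head=0: add.ALU+sll.ALU i0/i1 pair
#1 head=2: add.ALU i2 RAW r3
#2 head=3: st.MEM+and.ALU i3/i4 pair
#3 head=5: st.MEM i5 no-port MEM/MEM
#4 head=6: st.MEM+and.ALU i6/i7 pair
#5 head=8: add.ALU i8 RAW r0
#6 head=9: and.ALU+sll.ALU i9/i10 pair
#7 head=11: mul.MUL+sub.ALU i11/i12 pair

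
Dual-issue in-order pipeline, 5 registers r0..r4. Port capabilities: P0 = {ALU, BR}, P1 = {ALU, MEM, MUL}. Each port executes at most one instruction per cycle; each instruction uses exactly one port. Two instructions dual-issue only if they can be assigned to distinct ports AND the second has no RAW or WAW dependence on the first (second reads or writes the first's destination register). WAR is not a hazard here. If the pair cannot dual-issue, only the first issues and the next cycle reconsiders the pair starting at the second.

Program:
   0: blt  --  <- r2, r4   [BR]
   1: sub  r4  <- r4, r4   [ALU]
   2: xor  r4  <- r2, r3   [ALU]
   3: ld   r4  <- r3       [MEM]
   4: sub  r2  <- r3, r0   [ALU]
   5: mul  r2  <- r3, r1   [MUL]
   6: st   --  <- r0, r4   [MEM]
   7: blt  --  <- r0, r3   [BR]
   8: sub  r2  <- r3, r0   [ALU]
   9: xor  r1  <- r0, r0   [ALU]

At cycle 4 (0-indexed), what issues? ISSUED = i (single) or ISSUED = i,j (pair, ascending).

ISSUED = 6,7

[0] i0&i1  blt.BR+sub.ALU  -- 2-wide
[1] i2  xor.ALU  -- WAW r4
[2] i3&i4  ld.MEM+sub.ALU  -- 2-wide
[3] i5  mul.MUL  -- no-port MUL/MEM
[4] i6&i7  st.MEM+blt.BR  -- 2-wide
[5] i8&i9  sub.ALU+xor.ALU  -- 2-wide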